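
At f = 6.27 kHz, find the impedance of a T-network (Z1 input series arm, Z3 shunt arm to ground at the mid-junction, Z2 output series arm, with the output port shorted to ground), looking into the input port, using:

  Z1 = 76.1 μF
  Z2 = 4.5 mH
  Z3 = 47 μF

Step 1 — Angular frequency: ω = 2π·f = 2π·6270 = 3.94e+04 rad/s.
Step 2 — Component impedances:
  Z1: Z = 1/(jωC) = -j/(ω·C) = 0 - j0.3336 Ω
  Z2: Z = jωL = j·3.94e+04·0.0045 = 0 + j177.3 Ω
  Z3: Z = 1/(jωC) = -j/(ω·C) = 0 - j0.5401 Ω
Step 3 — With the output port shorted to ground, the output series arm Z2 runs from the junction to ground; the shunt arm Z3 also runs from the junction to ground. They appear in parallel: Z3 || Z2 = 0 - j0.5417 Ω.
Step 4 — Series with input arm Z1: Z_in = Z1 + (Z3 || Z2) = 0 - j0.8753 Ω = 0.8753∠-90.0° Ω.

Z = 0 - j0.8753 Ω = 0.8753∠-90.0° Ω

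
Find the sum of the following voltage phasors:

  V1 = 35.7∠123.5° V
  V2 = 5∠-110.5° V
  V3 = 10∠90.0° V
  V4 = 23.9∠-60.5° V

Step 1 — Convert each phasor to rectangular form:
  V1 = 35.7·(cos(123.5°) + j·sin(123.5°)) = -19.7 + j29.77 V
  V2 = 5·(cos(-110.5°) + j·sin(-110.5°)) = -1.751 - j4.683 V
  V3 = 10·(cos(90.0°) + j·sin(90.0°)) = 0 + j10 V
  V4 = 23.9·(cos(-60.5°) + j·sin(-60.5°)) = 11.77 - j20.8 V
Step 2 — Sum components: V_total = -9.686 + j14.28 V.
Step 3 — Convert to polar: |V_total| = 17.26 V, ∠V_total = 124.1°.

V_total = 17.26∠124.1° V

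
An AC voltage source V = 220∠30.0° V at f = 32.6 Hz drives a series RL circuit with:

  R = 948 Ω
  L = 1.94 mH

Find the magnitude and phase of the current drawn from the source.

Step 1 — Angular frequency: ω = 2π·f = 2π·32.6 = 204.8 rad/s.
Step 2 — Component impedances:
  R: Z = R = 948 Ω
  L: Z = jωL = j·204.8·0.00194 = 0 + j0.3974 Ω
Step 3 — Series combination: Z_total = R + L = 948 + j0.3974 Ω = 948∠0.0° Ω.
Step 4 — Source phasor: V = 220∠30.0° V = 190.5 + j110 V.
Step 5 — Ohm's law: I = V / Z_total = (190.5 + j110) / (948 + j0.3974) = 0.201 + j0.1159 A.
Step 6 — Convert to polar: |I| = 0.2321 A, ∠I = 30.0°.

I = 0.2321∠30.0° A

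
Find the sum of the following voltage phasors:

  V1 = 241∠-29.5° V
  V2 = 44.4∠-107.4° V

Step 1 — Convert each phasor to rectangular form:
  V1 = 241·(cos(-29.5°) + j·sin(-29.5°)) = 209.8 - j118.7 V
  V2 = 44.4·(cos(-107.4°) + j·sin(-107.4°)) = -13.28 - j42.37 V
Step 2 — Sum components: V_total = 196.5 - j161 V.
Step 3 — Convert to polar: |V_total| = 254 V, ∠V_total = -39.3°.

V_total = 254∠-39.3° V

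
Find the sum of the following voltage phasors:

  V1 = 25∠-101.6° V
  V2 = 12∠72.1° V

Step 1 — Convert each phasor to rectangular form:
  V1 = 25·(cos(-101.6°) + j·sin(-101.6°)) = -5.027 - j24.49 V
  V2 = 12·(cos(72.1°) + j·sin(72.1°)) = 3.688 + j11.42 V
Step 2 — Sum components: V_total = -1.339 - j13.07 V.
Step 3 — Convert to polar: |V_total| = 13.14 V, ∠V_total = -95.8°.

V_total = 13.14∠-95.8° V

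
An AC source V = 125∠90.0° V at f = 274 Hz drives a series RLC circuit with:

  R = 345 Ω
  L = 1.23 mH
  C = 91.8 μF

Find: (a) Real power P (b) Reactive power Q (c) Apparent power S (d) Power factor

Step 1 — Angular frequency: ω = 2π·f = 2π·274 = 1722 rad/s.
Step 2 — Component impedances:
  R: Z = R = 345 Ω
  L: Z = jωL = j·1722·0.00123 = 0 + j2.118 Ω
  C: Z = 1/(jωC) = -j/(ω·C) = 0 - j6.327 Ω
Step 3 — Series combination: Z_total = R + L + C = 345 - j4.21 Ω = 345∠-0.7° Ω.
Step 4 — Source phasor: V = 125∠90.0° V = 0 + j125 V.
Step 5 — Current: I = V / Z = -0.004421 + j0.3623 A = 0.3623∠90.7° A.
Step 6 — Complex power: S = V·I* = 45.28 - j0.5526 VA.
Step 7 — Real power: P = Re(S) = 45.28 W.
Step 8 — Reactive power: Q = Im(S) = -0.5526 VAR.
Step 9 — Apparent power: |S| = 45.29 VA.
Step 10 — Power factor: PF = P/|S| = 0.9999 (leading).

(a) P = 45.28 W  (b) Q = -0.5526 VAR  (c) S = 45.29 VA  (d) PF = 0.9999 (leading)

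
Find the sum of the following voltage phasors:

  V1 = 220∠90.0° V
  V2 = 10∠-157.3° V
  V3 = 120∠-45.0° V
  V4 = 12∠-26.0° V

Step 1 — Convert each phasor to rectangular form:
  V1 = 220·(cos(90.0°) + j·sin(90.0°)) = 0 + j220 V
  V2 = 10·(cos(-157.3°) + j·sin(-157.3°)) = -9.225 - j3.859 V
  V3 = 120·(cos(-45.0°) + j·sin(-45.0°)) = 84.85 - j84.85 V
  V4 = 12·(cos(-26.0°) + j·sin(-26.0°)) = 10.79 - j5.26 V
Step 2 — Sum components: V_total = 86.41 + j126 V.
Step 3 — Convert to polar: |V_total| = 152.8 V, ∠V_total = 55.6°.

V_total = 152.8∠55.6° V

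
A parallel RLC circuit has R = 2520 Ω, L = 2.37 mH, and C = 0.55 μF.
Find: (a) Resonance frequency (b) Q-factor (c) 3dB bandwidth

Step 1 — Resonance: ω₀ = 1/√(LC) = 1/√(0.00237·5.5e-07) = 2.77e+04 rad/s.
Step 2 — f₀ = ω₀/(2π) = 4408 Hz.
Step 3 — Parallel Q: Q = R/(ω₀L) = 2520/(2.77e+04·0.00237) = 38.39.
Step 4 — Bandwidth: Δω = ω₀/Q = 721.5 rad/s; BW = Δω/(2π) = 114.8 Hz.

(a) f₀ = 4408 Hz  (b) Q = 38.39  (c) BW = 114.8 Hz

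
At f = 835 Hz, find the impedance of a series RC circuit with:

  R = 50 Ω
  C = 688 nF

Step 1 — Angular frequency: ω = 2π·f = 2π·835 = 5246 rad/s.
Step 2 — Component impedances:
  R: Z = R = 50 Ω
  C: Z = 1/(jωC) = -j/(ω·C) = 0 - j277 Ω
Step 3 — Series combination: Z_total = R + C = 50 - j277 Ω = 281.5∠-79.8° Ω.

Z = 50 - j277 Ω = 281.5∠-79.8° Ω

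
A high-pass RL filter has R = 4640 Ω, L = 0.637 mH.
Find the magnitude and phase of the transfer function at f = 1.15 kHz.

Step 1 — Angular frequency: ω = 2π·1150 = 7226 rad/s.
Step 2 — Transfer function: H(jω) = jωL/(R + jωL).
Step 3 — Numerator jωL = j·4.603; denominator R + jωL = 4640 + j4.603.
Step 4 — H = 9.84e-07 + j0.000992.
Step 5 — Magnitude: |H| = 0.000992 (-60.1 dB); phase: φ = 89.9°.

|H| = 0.000992 (-60.1 dB), φ = 89.9°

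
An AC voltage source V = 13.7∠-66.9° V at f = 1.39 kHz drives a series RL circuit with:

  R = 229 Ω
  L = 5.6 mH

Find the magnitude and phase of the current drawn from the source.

Step 1 — Angular frequency: ω = 2π·f = 2π·1390 = 8734 rad/s.
Step 2 — Component impedances:
  R: Z = R = 229 Ω
  L: Z = jωL = j·8734·0.0056 = 0 + j48.91 Ω
Step 3 — Series combination: Z_total = R + L = 229 + j48.91 Ω = 234.2∠12.1° Ω.
Step 4 — Source phasor: V = 13.7∠-66.9° V = 5.375 - j12.6 V.
Step 5 — Ohm's law: I = V / Z_total = (5.375 - j12.6) / (229 + j48.91) = 0.01121 - j0.05742 A.
Step 6 — Convert to polar: |I| = 0.05851 A, ∠I = -79.0°.

I = 0.05851∠-79.0° A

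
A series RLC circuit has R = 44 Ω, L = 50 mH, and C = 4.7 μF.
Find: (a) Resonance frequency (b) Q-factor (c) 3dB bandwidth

Step 1 — Resonance: ω₀ = 1/√(LC) = 1/√(0.05·4.7e-06) = 2063 rad/s.
Step 2 — f₀ = ω₀/(2π) = 328.3 Hz.
Step 3 — Series Q: Q = ω₀L/R = 2063·0.05/44 = 2.344.
Step 4 — Bandwidth: Δω = ω₀/Q = 880 rad/s; BW = Δω/(2π) = 140.1 Hz.

(a) f₀ = 328.3 Hz  (b) Q = 2.344  (c) BW = 140.1 Hz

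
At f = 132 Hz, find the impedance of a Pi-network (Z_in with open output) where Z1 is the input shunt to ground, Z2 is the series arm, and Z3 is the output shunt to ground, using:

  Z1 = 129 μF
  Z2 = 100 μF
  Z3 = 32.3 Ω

Step 1 — Angular frequency: ω = 2π·f = 2π·132 = 829.4 rad/s.
Step 2 — Component impedances:
  Z1: Z = 1/(jωC) = -j/(ω·C) = 0 - j9.347 Ω
  Z2: Z = 1/(jωC) = -j/(ω·C) = 0 - j12.06 Ω
  Z3: Z = R = 32.3 Ω
Step 3 — With open output, the series arm Z2 and the output shunt Z3 appear in series to ground: Z2 + Z3 = 32.3 - j12.06 Ω.
Step 4 — Parallel with input shunt Z1: Z_in = Z1 || (Z2 + Z3) = 1.879 - j8.101 Ω = 8.316∠-76.9° Ω.

Z = 1.879 - j8.101 Ω = 8.316∠-76.9° Ω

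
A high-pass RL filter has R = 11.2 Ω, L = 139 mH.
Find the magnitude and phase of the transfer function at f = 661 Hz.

Step 1 — Angular frequency: ω = 2π·661 = 4153 rad/s.
Step 2 — Transfer function: H(jω) = jωL/(R + jωL).
Step 3 — Numerator jωL = j·577.3; denominator R + jωL = 11.2 + j577.3.
Step 4 — H = 0.9996 + j0.01939.
Step 5 — Magnitude: |H| = 0.9998 (-0.0 dB); phase: φ = 1.1°.

|H| = 0.9998 (-0.0 dB), φ = 1.1°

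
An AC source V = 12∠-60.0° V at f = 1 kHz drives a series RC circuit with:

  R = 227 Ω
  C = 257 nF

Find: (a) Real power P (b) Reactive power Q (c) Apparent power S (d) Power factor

Step 1 — Angular frequency: ω = 2π·f = 2π·1000 = 6283 rad/s.
Step 2 — Component impedances:
  R: Z = R = 227 Ω
  C: Z = 1/(jωC) = -j/(ω·C) = 0 - j619.3 Ω
Step 3 — Series combination: Z_total = R + C = 227 - j619.3 Ω = 659.6∠-69.9° Ω.
Step 4 — Source phasor: V = 12∠-60.0° V = 6 - j10.39 V.
Step 5 — Current: I = V / Z = 0.01792 + j0.003118 A = 0.01819∠9.9° A.
Step 6 — Complex power: S = V·I* = 0.07514 - j0.205 VA.
Step 7 — Real power: P = Re(S) = 0.07514 W.
Step 8 — Reactive power: Q = Im(S) = -0.205 VAR.
Step 9 — Apparent power: |S| = 0.2183 VA.
Step 10 — Power factor: PF = P/|S| = 0.3442 (leading).

(a) P = 0.07514 W  (b) Q = -0.205 VAR  (c) S = 0.2183 VA  (d) PF = 0.3442 (leading)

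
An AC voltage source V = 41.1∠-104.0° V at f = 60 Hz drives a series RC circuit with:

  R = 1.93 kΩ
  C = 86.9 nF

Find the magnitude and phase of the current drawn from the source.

Step 1 — Angular frequency: ω = 2π·f = 2π·60 = 377 rad/s.
Step 2 — Component impedances:
  R: Z = R = 1930 Ω
  C: Z = 1/(jωC) = -j/(ω·C) = 0 - j3.052e+04 Ω
Step 3 — Series combination: Z_total = R + C = 1930 - j3.052e+04 Ω = 3.059e+04∠-86.4° Ω.
Step 4 — Source phasor: V = 41.1∠-104.0° V = -9.943 - j39.88 V.
Step 5 — Ohm's law: I = V / Z_total = (-9.943 - j39.88) / (1930 - j3.052e+04) = 0.001281 - j0.0004067 A.
Step 6 — Convert to polar: |I| = 0.001344 A, ∠I = -17.6°.

I = 0.001344∠-17.6° A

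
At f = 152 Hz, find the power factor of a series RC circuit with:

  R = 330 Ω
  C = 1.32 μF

Step 1 — Angular frequency: ω = 2π·f = 2π·152 = 955 rad/s.
Step 2 — Component impedances:
  R: Z = R = 330 Ω
  C: Z = 1/(jωC) = -j/(ω·C) = 0 - j793.2 Ω
Step 3 — Series combination: Z_total = R + C = 330 - j793.2 Ω = 859.1∠-67.4° Ω.
Step 4 — Power factor: PF = cos(φ) = Re(Z)/|Z| = 330/859.1 = 0.3841.
Step 5 — Type: Im(Z) = -793.2 ⇒ leading (phase φ = -67.4°).

PF = 0.3841 (leading, φ = -67.4°)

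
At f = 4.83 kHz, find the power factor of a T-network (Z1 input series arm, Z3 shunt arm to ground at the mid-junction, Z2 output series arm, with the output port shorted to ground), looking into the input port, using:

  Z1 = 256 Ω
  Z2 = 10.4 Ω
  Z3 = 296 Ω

Step 1 — Angular frequency: ω = 2π·f = 2π·4830 = 3.035e+04 rad/s.
Step 2 — Component impedances:
  Z1: Z = R = 256 Ω
  Z2: Z = R = 10.4 Ω
  Z3: Z = R = 296 Ω
Step 3 — With the output port shorted to ground, the output series arm Z2 runs from the junction to ground; the shunt arm Z3 also runs from the junction to ground. They appear in parallel: Z3 || Z2 = 10.05 Ω.
Step 4 — Series with input arm Z1: Z_in = Z1 + (Z3 || Z2) = 266 Ω = 266∠0.0° Ω.
Step 5 — Power factor: PF = cos(φ) = Re(Z)/|Z| = 266/266 = 1.
Step 6 — Type: Im(Z) = 0 ⇒ unity (phase φ = 0.0°).

PF = 1 (unity, φ = 0.0°)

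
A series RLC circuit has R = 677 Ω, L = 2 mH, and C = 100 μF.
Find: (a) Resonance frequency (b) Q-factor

Step 1 — Resonance condition Im(Z)=0 gives ω₀ = 1/√(LC).
Step 2 — ω₀ = 1/√(0.002·0.0001) = 2236 rad/s.
Step 3 — f₀ = ω₀/(2π) = 355.9 Hz.
Step 4 — Series Q: Q = ω₀L/R = 2236·0.002/677 = 0.006606.

(a) f₀ = 355.9 Hz  (b) Q = 0.006606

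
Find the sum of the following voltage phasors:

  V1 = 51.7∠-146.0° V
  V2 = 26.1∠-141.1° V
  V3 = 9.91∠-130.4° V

Step 1 — Convert each phasor to rectangular form:
  V1 = 51.7·(cos(-146.0°) + j·sin(-146.0°)) = -42.86 - j28.91 V
  V2 = 26.1·(cos(-141.1°) + j·sin(-141.1°)) = -20.31 - j16.39 V
  V3 = 9.91·(cos(-130.4°) + j·sin(-130.4°)) = -6.423 - j7.547 V
Step 2 — Sum components: V_total = -69.6 - j52.85 V.
Step 3 — Convert to polar: |V_total| = 87.39 V, ∠V_total = -142.8°.

V_total = 87.39∠-142.8° V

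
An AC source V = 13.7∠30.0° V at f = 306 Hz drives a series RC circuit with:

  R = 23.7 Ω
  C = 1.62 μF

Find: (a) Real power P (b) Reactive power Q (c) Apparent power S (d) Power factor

Step 1 — Angular frequency: ω = 2π·f = 2π·306 = 1923 rad/s.
Step 2 — Component impedances:
  R: Z = R = 23.7 Ω
  C: Z = 1/(jωC) = -j/(ω·C) = 0 - j321.1 Ω
Step 3 — Series combination: Z_total = R + C = 23.7 - j321.1 Ω = 321.9∠-85.8° Ω.
Step 4 — Source phasor: V = 13.7∠30.0° V = 11.86 + j6.85 V.
Step 5 — Current: I = V / Z = -0.01851 + j0.03832 A = 0.04256∠115.8° A.
Step 6 — Complex power: S = V·I* = 0.04292 - j0.5814 VA.
Step 7 — Real power: P = Re(S) = 0.04292 W.
Step 8 — Reactive power: Q = Im(S) = -0.5814 VAR.
Step 9 — Apparent power: |S| = 0.583 VA.
Step 10 — Power factor: PF = P/|S| = 0.07362 (leading).

(a) P = 0.04292 W  (b) Q = -0.5814 VAR  (c) S = 0.583 VA  (d) PF = 0.07362 (leading)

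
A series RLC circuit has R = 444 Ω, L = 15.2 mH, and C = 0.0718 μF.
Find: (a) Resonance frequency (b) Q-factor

Step 1 — Resonance condition Im(Z)=0 gives ω₀ = 1/√(LC).
Step 2 — ω₀ = 1/√(0.0152·7.18e-08) = 3.027e+04 rad/s.
Step 3 — f₀ = ω₀/(2π) = 4818 Hz.
Step 4 — Series Q: Q = ω₀L/R = 3.027e+04·0.0152/444 = 1.036.

(a) f₀ = 4818 Hz  (b) Q = 1.036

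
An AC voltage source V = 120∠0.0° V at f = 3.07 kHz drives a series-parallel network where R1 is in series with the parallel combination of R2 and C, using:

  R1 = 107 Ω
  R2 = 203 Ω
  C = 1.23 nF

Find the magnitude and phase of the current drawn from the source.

Step 1 — Angular frequency: ω = 2π·f = 2π·3070 = 1.929e+04 rad/s.
Step 2 — Component impedances:
  R1: Z = R = 107 Ω
  R2: Z = R = 203 Ω
  C: Z = 1/(jωC) = -j/(ω·C) = 0 - j4.215e+04 Ω
Step 3 — Parallel branch: R2 || C = 1/(1/R2 + 1/C) = 203 - j0.9777 Ω.
Step 4 — Series with R1: Z_total = R1 + (R2 || C) = 310 - j0.9777 Ω = 310∠-0.2° Ω.
Step 5 — Source phasor: V = 120∠0.0° V = 120 V.
Step 6 — Ohm's law: I = V / Z_total = (120) / (310 - j0.9777) = 0.3871 + j0.001221 A.
Step 7 — Convert to polar: |I| = 0.3871 A, ∠I = 0.2°.

I = 0.3871∠0.2° A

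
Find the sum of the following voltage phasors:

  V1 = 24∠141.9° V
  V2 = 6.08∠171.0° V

Step 1 — Convert each phasor to rectangular form:
  V1 = 24·(cos(141.9°) + j·sin(141.9°)) = -18.89 + j14.81 V
  V2 = 6.08·(cos(171.0°) + j·sin(171.0°)) = -6.005 + j0.9511 V
Step 2 — Sum components: V_total = -24.89 + j15.76 V.
Step 3 — Convert to polar: |V_total| = 29.46 V, ∠V_total = 147.7°.

V_total = 29.46∠147.7° V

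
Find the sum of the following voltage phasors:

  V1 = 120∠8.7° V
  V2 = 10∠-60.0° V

Step 1 — Convert each phasor to rectangular form:
  V1 = 120·(cos(8.7°) + j·sin(8.7°)) = 118.6 + j18.15 V
  V2 = 10·(cos(-60.0°) + j·sin(-60.0°)) = 5 - j8.66 V
Step 2 — Sum components: V_total = 123.6 + j9.491 V.
Step 3 — Convert to polar: |V_total| = 124 V, ∠V_total = 4.4°.

V_total = 124∠4.4° V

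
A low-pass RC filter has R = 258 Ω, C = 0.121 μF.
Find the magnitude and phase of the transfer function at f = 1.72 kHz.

Step 1 — Angular frequency: ω = 2π·1720 = 1.081e+04 rad/s.
Step 2 — Transfer function: H(jω) = 1/(1 + jωRC).
Step 3 — Denominator: 1 + jωRC = 1 + j·1.081e+04·258·1.21e-07 = 1 + j0.3374.
Step 4 — H = 0.8978 - j0.3029.
Step 5 — Magnitude: |H| = 0.9475 (-0.5 dB); phase: φ = -18.6°.

|H| = 0.9475 (-0.5 dB), φ = -18.6°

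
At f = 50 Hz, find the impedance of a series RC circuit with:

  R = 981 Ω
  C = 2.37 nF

Step 1 — Angular frequency: ω = 2π·f = 2π·50 = 314.2 rad/s.
Step 2 — Component impedances:
  R: Z = R = 981 Ω
  C: Z = 1/(jωC) = -j/(ω·C) = 0 - j1.343e+06 Ω
Step 3 — Series combination: Z_total = R + C = 981 - j1.343e+06 Ω = 1.343e+06∠-90.0° Ω.

Z = 981 - j1.343e+06 Ω = 1.343e+06∠-90.0° Ω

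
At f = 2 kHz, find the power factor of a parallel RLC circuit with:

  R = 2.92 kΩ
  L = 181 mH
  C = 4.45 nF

Step 1 — Angular frequency: ω = 2π·f = 2π·2000 = 1.257e+04 rad/s.
Step 2 — Component impedances:
  R: Z = R = 2920 Ω
  L: Z = jωL = j·1.257e+04·0.181 = 0 + j2275 Ω
  C: Z = 1/(jωC) = -j/(ω·C) = 0 - j1.788e+04 Ω
Step 3 — Parallel combination: 1/Z_total = 1/R + 1/L + 1/C; Z_total = 1295 + j1451 Ω = 1944∠48.3° Ω.
Step 4 — Power factor: PF = cos(φ) = Re(Z)/|Z| = 1294.6/1944.3 = 0.6658.
Step 5 — Type: Im(Z) = 1451 ⇒ lagging (phase φ = 48.3°).

PF = 0.6658 (lagging, φ = 48.3°)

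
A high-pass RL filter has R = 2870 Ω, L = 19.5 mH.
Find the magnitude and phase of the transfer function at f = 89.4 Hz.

Step 1 — Angular frequency: ω = 2π·89.4 = 561.7 rad/s.
Step 2 — Transfer function: H(jω) = jωL/(R + jωL).
Step 3 — Numerator jωL = j·10.95; denominator R + jωL = 2870 + j10.95.
Step 4 — H = 1.457e-05 + j0.003816.
Step 5 — Magnitude: |H| = 0.003817 (-48.4 dB); phase: φ = 89.8°.

|H| = 0.003817 (-48.4 dB), φ = 89.8°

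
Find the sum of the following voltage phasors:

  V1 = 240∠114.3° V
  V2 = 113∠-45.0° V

Step 1 — Convert each phasor to rectangular form:
  V1 = 240·(cos(114.3°) + j·sin(114.3°)) = -98.76 + j218.7 V
  V2 = 113·(cos(-45.0°) + j·sin(-45.0°)) = 79.9 - j79.9 V
Step 2 — Sum components: V_total = -18.86 + j138.8 V.
Step 3 — Convert to polar: |V_total| = 140.1 V, ∠V_total = 97.7°.

V_total = 140.1∠97.7° V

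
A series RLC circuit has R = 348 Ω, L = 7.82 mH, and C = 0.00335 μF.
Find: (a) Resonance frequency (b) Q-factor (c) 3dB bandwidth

Step 1 — Resonance condition Im(Z)=0 gives ω₀ = 1/√(LC).
Step 2 — ω₀ = 1/√(0.00782·3.35e-09) = 1.954e+05 rad/s.
Step 3 — f₀ = ω₀/(2π) = 3.11e+04 Hz.
Step 4 — Series Q: Q = ω₀L/R = 1.954e+05·0.00782/348 = 4.39.
Step 5 — 3dB bandwidth: Δω = ω₀/Q = 4.45e+04 rad/s; BW = Δω/(2π) = 7083 Hz.

(a) f₀ = 3.11e+04 Hz  (b) Q = 4.39  (c) BW = 7083 Hz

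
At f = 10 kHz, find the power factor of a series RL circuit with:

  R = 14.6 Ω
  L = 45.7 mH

Step 1 — Angular frequency: ω = 2π·f = 2π·1e+04 = 6.283e+04 rad/s.
Step 2 — Component impedances:
  R: Z = R = 14.6 Ω
  L: Z = jωL = j·6.283e+04·0.0457 = 0 + j2871 Ω
Step 3 — Series combination: Z_total = R + L = 14.6 + j2871 Ω = 2871∠89.7° Ω.
Step 4 — Power factor: PF = cos(φ) = Re(Z)/|Z| = 14.6/2871 = 0.005085.
Step 5 — Type: Im(Z) = 2871 ⇒ lagging (phase φ = 89.7°).

PF = 0.005085 (lagging, φ = 89.7°)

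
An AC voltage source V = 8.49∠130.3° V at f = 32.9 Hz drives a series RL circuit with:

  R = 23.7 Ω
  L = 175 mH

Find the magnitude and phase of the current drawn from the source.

Step 1 — Angular frequency: ω = 2π·f = 2π·32.9 = 206.7 rad/s.
Step 2 — Component impedances:
  R: Z = R = 23.7 Ω
  L: Z = jωL = j·206.7·0.175 = 0 + j36.18 Ω
Step 3 — Series combination: Z_total = R + L = 23.7 + j36.18 Ω = 43.25∠56.8° Ω.
Step 4 — Source phasor: V = 8.49∠130.3° V = -5.491 + j6.475 V.
Step 5 — Ohm's law: I = V / Z_total = (-5.491 + j6.475) / (23.7 + j36.18) = 0.05566 + j0.1883 A.
Step 6 — Convert to polar: |I| = 0.1963 A, ∠I = 73.5°.

I = 0.1963∠73.5° A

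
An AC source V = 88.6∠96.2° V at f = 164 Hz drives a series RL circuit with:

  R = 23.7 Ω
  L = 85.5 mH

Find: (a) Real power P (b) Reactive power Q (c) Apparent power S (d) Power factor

Step 1 — Angular frequency: ω = 2π·f = 2π·164 = 1030 rad/s.
Step 2 — Component impedances:
  R: Z = R = 23.7 Ω
  L: Z = jωL = j·1030·0.0855 = 0 + j88.1 Ω
Step 3 — Series combination: Z_total = R + L = 23.7 + j88.1 Ω = 91.23∠74.9° Ω.
Step 4 — Source phasor: V = 88.6∠96.2° V = -9.569 + j88.08 V.
Step 5 — Current: I = V / Z = 0.9051 + j0.3521 A = 0.9711∠21.3° A.
Step 6 — Complex power: S = V·I* = 22.35 + j83.09 VA.
Step 7 — Real power: P = Re(S) = 22.35 W.
Step 8 — Reactive power: Q = Im(S) = 83.09 VAR.
Step 9 — Apparent power: |S| = 86.04 VA.
Step 10 — Power factor: PF = P/|S| = 0.2598 (lagging).

(a) P = 22.35 W  (b) Q = 83.09 VAR  (c) S = 86.04 VA  (d) PF = 0.2598 (lagging)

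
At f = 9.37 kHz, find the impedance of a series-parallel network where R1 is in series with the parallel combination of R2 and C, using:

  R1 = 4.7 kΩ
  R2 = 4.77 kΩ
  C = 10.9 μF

Step 1 — Angular frequency: ω = 2π·f = 2π·9370 = 5.887e+04 rad/s.
Step 2 — Component impedances:
  R1: Z = R = 4700 Ω
  R2: Z = R = 4770 Ω
  C: Z = 1/(jωC) = -j/(ω·C) = 0 - j1.558 Ω
Step 3 — Parallel branch: R2 || C = 1/(1/R2 + 1/C) = 0.0005091 - j1.558 Ω.
Step 4 — Series with R1: Z_total = R1 + (R2 || C) = 4700 - j1.558 Ω = 4700∠-0.0° Ω.

Z = 4700 - j1.558 Ω = 4700∠-0.0° Ω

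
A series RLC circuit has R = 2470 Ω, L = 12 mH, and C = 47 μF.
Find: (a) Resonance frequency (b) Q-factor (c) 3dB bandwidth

Step 1 — Resonance: ω₀ = 1/√(LC) = 1/√(0.012·4.7e-05) = 1332 rad/s.
Step 2 — f₀ = ω₀/(2π) = 211.9 Hz.
Step 3 — Series Q: Q = ω₀L/R = 1332·0.012/2470 = 0.006469.
Step 4 — Bandwidth: Δω = ω₀/Q = 2.058e+05 rad/s; BW = Δω/(2π) = 3.276e+04 Hz.

(a) f₀ = 211.9 Hz  (b) Q = 0.006469  (c) BW = 3.276e+04 Hz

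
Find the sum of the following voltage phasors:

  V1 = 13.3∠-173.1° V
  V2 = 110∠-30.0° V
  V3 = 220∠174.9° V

Step 1 — Convert each phasor to rectangular form:
  V1 = 13.3·(cos(-173.1°) + j·sin(-173.1°)) = -13.2 - j1.598 V
  V2 = 110·(cos(-30.0°) + j·sin(-30.0°)) = 95.26 - j55 V
  V3 = 220·(cos(174.9°) + j·sin(174.9°)) = -219.1 + j19.56 V
Step 2 — Sum components: V_total = -137.1 - j37.04 V.
Step 3 — Convert to polar: |V_total| = 142 V, ∠V_total = -164.9°.

V_total = 142∠-164.9° V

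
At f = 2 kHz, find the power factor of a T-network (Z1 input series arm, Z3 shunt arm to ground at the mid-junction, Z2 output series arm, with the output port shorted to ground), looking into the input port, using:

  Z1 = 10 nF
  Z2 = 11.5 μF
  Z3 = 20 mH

Step 1 — Angular frequency: ω = 2π·f = 2π·2000 = 1.257e+04 rad/s.
Step 2 — Component impedances:
  Z1: Z = 1/(jωC) = -j/(ω·C) = 0 - j7958 Ω
  Z2: Z = 1/(jωC) = -j/(ω·C) = 0 - j6.92 Ω
  Z3: Z = jωL = j·1.257e+04·0.02 = 0 + j251.3 Ω
Step 3 — With the output port shorted to ground, the output series arm Z2 runs from the junction to ground; the shunt arm Z3 also runs from the junction to ground. They appear in parallel: Z3 || Z2 = 0 - j7.116 Ω.
Step 4 — Series with input arm Z1: Z_in = Z1 + (Z3 || Z2) = 0 - j7965 Ω = 7965∠-90.0° Ω.
Step 5 — Power factor: PF = cos(φ) = Re(Z)/|Z| = 0/7965 = 0.
Step 6 — Type: Im(Z) = -7965 ⇒ leading (phase φ = -90.0°).

PF = 0 (leading, φ = -90.0°)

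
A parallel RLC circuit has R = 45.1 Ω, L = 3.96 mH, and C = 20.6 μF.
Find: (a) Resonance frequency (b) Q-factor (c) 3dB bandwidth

Step 1 — Resonance: ω₀ = 1/√(LC) = 1/√(0.00396·2.06e-05) = 3501 rad/s.
Step 2 — f₀ = ω₀/(2π) = 557.2 Hz.
Step 3 — Parallel Q: Q = R/(ω₀L) = 45.1/(3501·0.00396) = 3.253.
Step 4 — Bandwidth: Δω = ω₀/Q = 1076 rad/s; BW = Δω/(2π) = 171.3 Hz.

(a) f₀ = 557.2 Hz  (b) Q = 3.253  (c) BW = 171.3 Hz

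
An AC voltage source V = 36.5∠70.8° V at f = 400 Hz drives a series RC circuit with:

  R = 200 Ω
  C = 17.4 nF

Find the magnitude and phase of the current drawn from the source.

Step 1 — Angular frequency: ω = 2π·f = 2π·400 = 2513 rad/s.
Step 2 — Component impedances:
  R: Z = R = 200 Ω
  C: Z = 1/(jωC) = -j/(ω·C) = 0 - j2.287e+04 Ω
Step 3 — Series combination: Z_total = R + C = 200 - j2.287e+04 Ω = 2.287e+04∠-89.5° Ω.
Step 4 — Source phasor: V = 36.5∠70.8° V = 12 + j34.47 V.
Step 5 — Ohm's law: I = V / Z_total = (12 + j34.47) / (200 - j2.287e+04) = -0.001503 + j0.0005381 A.
Step 6 — Convert to polar: |I| = 0.001596 A, ∠I = 160.3°.

I = 0.001596∠160.3° A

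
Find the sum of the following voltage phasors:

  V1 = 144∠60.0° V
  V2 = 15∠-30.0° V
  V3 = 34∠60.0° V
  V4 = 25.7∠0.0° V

Step 1 — Convert each phasor to rectangular form:
  V1 = 144·(cos(60.0°) + j·sin(60.0°)) = 72 + j124.7 V
  V2 = 15·(cos(-30.0°) + j·sin(-30.0°)) = 12.99 - j7.5 V
  V3 = 34·(cos(60.0°) + j·sin(60.0°)) = 17 + j29.44 V
  V4 = 25.7·(cos(0.0°) + j·sin(0.0°)) = 25.7 V
Step 2 — Sum components: V_total = 127.7 + j146.7 V.
Step 3 — Convert to polar: |V_total| = 194.5 V, ∠V_total = 49.0°.

V_total = 194.5∠49.0° V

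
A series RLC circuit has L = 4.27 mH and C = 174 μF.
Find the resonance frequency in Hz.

Step 1 — Resonance condition Im(Z)=0 gives ω₀ = 1/√(LC).
Step 2 — ω₀ = 1/√(0.00427·0.000174) = 1160 rad/s.
Step 3 — f₀ = ω₀/(2π) = 184.6 Hz.

f₀ = 184.6 Hz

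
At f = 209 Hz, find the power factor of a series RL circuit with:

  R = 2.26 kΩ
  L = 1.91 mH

Step 1 — Angular frequency: ω = 2π·f = 2π·209 = 1313 rad/s.
Step 2 — Component impedances:
  R: Z = R = 2260 Ω
  L: Z = jωL = j·1313·0.00191 = 0 + j2.508 Ω
Step 3 — Series combination: Z_total = R + L = 2260 + j2.508 Ω = 2260∠0.1° Ω.
Step 4 — Power factor: PF = cos(φ) = Re(Z)/|Z| = 2260/2260 = 1.
Step 5 — Type: Im(Z) = 2.508 ⇒ lagging (phase φ = 0.1°).

PF = 1 (lagging, φ = 0.1°)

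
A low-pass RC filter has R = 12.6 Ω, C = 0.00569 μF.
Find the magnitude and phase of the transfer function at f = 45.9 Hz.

Step 1 — Angular frequency: ω = 2π·45.9 = 288.4 rad/s.
Step 2 — Transfer function: H(jω) = 1/(1 + jωRC).
Step 3 — Denominator: 1 + jωRC = 1 + j·288.4·12.6·5.69e-09 = 1 + j2.068e-05.
Step 4 — H = 1 - j2.068e-05.
Step 5 — Magnitude: |H| = 1 (-0.0 dB); phase: φ = -0.0°.

|H| = 1 (-0.0 dB), φ = -0.0°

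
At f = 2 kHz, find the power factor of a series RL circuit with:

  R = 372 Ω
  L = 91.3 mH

Step 1 — Angular frequency: ω = 2π·f = 2π·2000 = 1.257e+04 rad/s.
Step 2 — Component impedances:
  R: Z = R = 372 Ω
  L: Z = jωL = j·1.257e+04·0.0913 = 0 + j1147 Ω
Step 3 — Series combination: Z_total = R + L = 372 + j1147 Ω = 1206∠72.0° Ω.
Step 4 — Power factor: PF = cos(φ) = Re(Z)/|Z| = 372/1206.1 = 0.3084.
Step 5 — Type: Im(Z) = 1147 ⇒ lagging (phase φ = 72.0°).

PF = 0.3084 (lagging, φ = 72.0°)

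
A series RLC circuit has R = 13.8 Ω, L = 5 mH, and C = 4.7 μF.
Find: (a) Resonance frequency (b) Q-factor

Step 1 — Resonance condition Im(Z)=0 gives ω₀ = 1/√(LC).
Step 2 — ω₀ = 1/√(0.005·4.7e-06) = 6523 rad/s.
Step 3 — f₀ = ω₀/(2π) = 1038 Hz.
Step 4 — Series Q: Q = ω₀L/R = 6523·0.005/13.8 = 2.364.

(a) f₀ = 1038 Hz  (b) Q = 2.364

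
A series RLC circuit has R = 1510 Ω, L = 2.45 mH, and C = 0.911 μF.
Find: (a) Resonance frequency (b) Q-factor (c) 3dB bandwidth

Step 1 — Resonance: ω₀ = 1/√(LC) = 1/√(0.00245·9.11e-07) = 2.117e+04 rad/s.
Step 2 — f₀ = ω₀/(2π) = 3369 Hz.
Step 3 — Series Q: Q = ω₀L/R = 2.117e+04·0.00245/1510 = 0.03434.
Step 4 — Bandwidth: Δω = ω₀/Q = 6.163e+05 rad/s; BW = Δω/(2π) = 9.809e+04 Hz.

(a) f₀ = 3369 Hz  (b) Q = 0.03434  (c) BW = 9.809e+04 Hz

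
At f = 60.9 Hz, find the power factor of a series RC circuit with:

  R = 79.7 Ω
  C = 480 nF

Step 1 — Angular frequency: ω = 2π·f = 2π·60.9 = 382.6 rad/s.
Step 2 — Component impedances:
  R: Z = R = 79.7 Ω
  C: Z = 1/(jωC) = -j/(ω·C) = 0 - j5445 Ω
Step 3 — Series combination: Z_total = R + C = 79.7 - j5445 Ω = 5445∠-89.2° Ω.
Step 4 — Power factor: PF = cos(φ) = Re(Z)/|Z| = 79.7/5445 = 0.01464.
Step 5 — Type: Im(Z) = -5445 ⇒ leading (phase φ = -89.2°).

PF = 0.01464 (leading, φ = -89.2°)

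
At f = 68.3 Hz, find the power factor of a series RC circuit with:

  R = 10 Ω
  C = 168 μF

Step 1 — Angular frequency: ω = 2π·f = 2π·68.3 = 429.1 rad/s.
Step 2 — Component impedances:
  R: Z = R = 10 Ω
  C: Z = 1/(jωC) = -j/(ω·C) = 0 - j13.87 Ω
Step 3 — Series combination: Z_total = R + C = 10 - j13.87 Ω = 17.1∠-54.2° Ω.
Step 4 — Power factor: PF = cos(φ) = Re(Z)/|Z| = 10/17.1 = 0.5848.
Step 5 — Type: Im(Z) = -13.87 ⇒ leading (phase φ = -54.2°).

PF = 0.5848 (leading, φ = -54.2°)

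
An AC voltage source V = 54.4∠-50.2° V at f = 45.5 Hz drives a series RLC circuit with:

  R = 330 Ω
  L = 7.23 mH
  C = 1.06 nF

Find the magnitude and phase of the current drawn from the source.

Step 1 — Angular frequency: ω = 2π·f = 2π·45.5 = 285.9 rad/s.
Step 2 — Component impedances:
  R: Z = R = 330 Ω
  L: Z = jωL = j·285.9·0.00723 = 0 + j2.067 Ω
  C: Z = 1/(jωC) = -j/(ω·C) = 0 - j3.3e+06 Ω
Step 3 — Series combination: Z_total = R + L + C = 330 - j3.3e+06 Ω = 3.3e+06∠-90.0° Ω.
Step 4 — Source phasor: V = 54.4∠-50.2° V = 34.82 - j41.79 V.
Step 5 — Ohm's law: I = V / Z_total = (34.82 - j41.79) / (330 - j3.3e+06) = 1.267e-05 + j1.055e-05 A.
Step 6 — Convert to polar: |I| = 1.649e-05 A, ∠I = 39.8°.

I = 1.649e-05∠39.8° A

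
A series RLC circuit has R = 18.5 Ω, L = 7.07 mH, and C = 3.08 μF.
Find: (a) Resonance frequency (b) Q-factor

Step 1 — Resonance condition Im(Z)=0 gives ω₀ = 1/√(LC).
Step 2 — ω₀ = 1/√(0.00707·3.08e-06) = 6777 rad/s.
Step 3 — f₀ = ω₀/(2π) = 1079 Hz.
Step 4 — Series Q: Q = ω₀L/R = 6777·0.00707/18.5 = 2.59.

(a) f₀ = 1079 Hz  (b) Q = 2.59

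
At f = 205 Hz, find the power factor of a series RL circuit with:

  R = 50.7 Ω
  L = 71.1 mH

Step 1 — Angular frequency: ω = 2π·f = 2π·205 = 1288 rad/s.
Step 2 — Component impedances:
  R: Z = R = 50.7 Ω
  L: Z = jωL = j·1288·0.0711 = 0 + j91.58 Ω
Step 3 — Series combination: Z_total = R + L = 50.7 + j91.58 Ω = 104.7∠61.0° Ω.
Step 4 — Power factor: PF = cos(φ) = Re(Z)/|Z| = 50.7/104.68 = 0.4843.
Step 5 — Type: Im(Z) = 91.58 ⇒ lagging (phase φ = 61.0°).

PF = 0.4843 (lagging, φ = 61.0°)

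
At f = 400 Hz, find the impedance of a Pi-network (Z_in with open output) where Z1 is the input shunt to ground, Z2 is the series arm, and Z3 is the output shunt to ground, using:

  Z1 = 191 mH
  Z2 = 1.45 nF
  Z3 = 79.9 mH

Step 1 — Angular frequency: ω = 2π·f = 2π·400 = 2513 rad/s.
Step 2 — Component impedances:
  Z1: Z = jωL = j·2513·0.191 = 0 + j480 Ω
  Z2: Z = 1/(jωC) = -j/(ω·C) = 0 - j2.744e+05 Ω
  Z3: Z = jωL = j·2513·0.0799 = 0 + j200.8 Ω
Step 3 — With open output, the series arm Z2 and the output shunt Z3 appear in series to ground: Z2 + Z3 = 0 - j2.742e+05 Ω.
Step 4 — Parallel with input shunt Z1: Z_in = Z1 || (Z2 + Z3) = 0 + j480.9 Ω = 480.9∠90.0° Ω.

Z = 0 + j480.9 Ω = 480.9∠90.0° Ω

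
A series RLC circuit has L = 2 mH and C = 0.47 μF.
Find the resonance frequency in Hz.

Step 1 — Resonance condition Im(Z)=0 gives ω₀ = 1/√(LC).
Step 2 — ω₀ = 1/√(0.002·4.7e-07) = 3.262e+04 rad/s.
Step 3 — f₀ = ω₀/(2π) = 5191 Hz.

f₀ = 5191 Hz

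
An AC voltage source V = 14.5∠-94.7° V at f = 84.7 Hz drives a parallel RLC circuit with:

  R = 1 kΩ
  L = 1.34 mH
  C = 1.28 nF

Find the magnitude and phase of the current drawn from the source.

Step 1 — Angular frequency: ω = 2π·f = 2π·84.7 = 532.2 rad/s.
Step 2 — Component impedances:
  R: Z = R = 1000 Ω
  L: Z = jωL = j·532.2·0.00134 = 0 + j0.7131 Ω
  C: Z = 1/(jωC) = -j/(ω·C) = 0 - j1.468e+06 Ω
Step 3 — Parallel combination: 1/Z_total = 1/R + 1/L + 1/C; Z_total = 0.0005086 + j0.7131 Ω = 0.7131∠90.0° Ω.
Step 4 — Source phasor: V = 14.5∠-94.7° V = -1.188 - j14.45 V.
Step 5 — Ohm's law: I = V / Z_total = (-1.188 - j14.45) / (0.0005086 + j0.7131) = -20.27 + j1.652 A.
Step 6 — Convert to polar: |I| = 20.33 A, ∠I = 175.3°.

I = 20.33∠175.3° A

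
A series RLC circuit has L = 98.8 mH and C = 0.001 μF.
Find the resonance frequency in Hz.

Step 1 — Resonance condition Im(Z)=0 gives ω₀ = 1/√(LC).
Step 2 — ω₀ = 1/√(0.0988·1e-09) = 1.006e+05 rad/s.
Step 3 — f₀ = ω₀/(2π) = 1.601e+04 Hz.

f₀ = 1.601e+04 Hz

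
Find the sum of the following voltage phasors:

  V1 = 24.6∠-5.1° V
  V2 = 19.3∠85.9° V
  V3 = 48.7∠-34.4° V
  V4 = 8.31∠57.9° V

Step 1 — Convert each phasor to rectangular form:
  V1 = 24.6·(cos(-5.1°) + j·sin(-5.1°)) = 24.5 - j2.187 V
  V2 = 19.3·(cos(85.9°) + j·sin(85.9°)) = 1.38 + j19.25 V
  V3 = 48.7·(cos(-34.4°) + j·sin(-34.4°)) = 40.18 - j27.51 V
  V4 = 8.31·(cos(57.9°) + j·sin(57.9°)) = 4.416 + j7.04 V
Step 2 — Sum components: V_total = 70.48 - j3.411 V.
Step 3 — Convert to polar: |V_total| = 70.56 V, ∠V_total = -2.8°.

V_total = 70.56∠-2.8° V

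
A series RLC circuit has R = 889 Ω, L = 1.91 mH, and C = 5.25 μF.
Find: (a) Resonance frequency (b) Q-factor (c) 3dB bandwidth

Step 1 — Resonance condition Im(Z)=0 gives ω₀ = 1/√(LC).
Step 2 — ω₀ = 1/√(0.00191·5.25e-06) = 9986 rad/s.
Step 3 — f₀ = ω₀/(2π) = 1589 Hz.
Step 4 — Series Q: Q = ω₀L/R = 9986·0.00191/889 = 0.02146.
Step 5 — 3dB bandwidth: Δω = ω₀/Q = 4.654e+05 rad/s; BW = Δω/(2π) = 7.408e+04 Hz.

(a) f₀ = 1589 Hz  (b) Q = 0.02146  (c) BW = 7.408e+04 Hz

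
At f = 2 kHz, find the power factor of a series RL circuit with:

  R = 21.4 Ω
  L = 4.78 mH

Step 1 — Angular frequency: ω = 2π·f = 2π·2000 = 1.257e+04 rad/s.
Step 2 — Component impedances:
  R: Z = R = 21.4 Ω
  L: Z = jωL = j·1.257e+04·0.00478 = 0 + j60.07 Ω
Step 3 — Series combination: Z_total = R + L = 21.4 + j60.07 Ω = 63.77∠70.4° Ω.
Step 4 — Power factor: PF = cos(φ) = Re(Z)/|Z| = 21.4/63.77 = 0.3356.
Step 5 — Type: Im(Z) = 60.07 ⇒ lagging (phase φ = 70.4°).

PF = 0.3356 (lagging, φ = 70.4°)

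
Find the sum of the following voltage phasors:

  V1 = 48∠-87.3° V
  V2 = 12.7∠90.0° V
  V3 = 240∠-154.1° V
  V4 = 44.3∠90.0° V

Step 1 — Convert each phasor to rectangular form:
  V1 = 48·(cos(-87.3°) + j·sin(-87.3°)) = 2.261 - j47.95 V
  V2 = 12.7·(cos(90.0°) + j·sin(90.0°)) = 0 + j12.7 V
  V3 = 240·(cos(-154.1°) + j·sin(-154.1°)) = -215.9 - j104.8 V
  V4 = 44.3·(cos(90.0°) + j·sin(90.0°)) = 0 + j44.3 V
Step 2 — Sum components: V_total = -213.6 - j95.78 V.
Step 3 — Convert to polar: |V_total| = 234.1 V, ∠V_total = -155.9°.

V_total = 234.1∠-155.9° V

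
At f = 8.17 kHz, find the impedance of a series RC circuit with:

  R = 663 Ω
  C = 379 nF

Step 1 — Angular frequency: ω = 2π·f = 2π·8170 = 5.133e+04 rad/s.
Step 2 — Component impedances:
  R: Z = R = 663 Ω
  C: Z = 1/(jωC) = -j/(ω·C) = 0 - j51.4 Ω
Step 3 — Series combination: Z_total = R + C = 663 - j51.4 Ω = 665∠-4.4° Ω.

Z = 663 - j51.4 Ω = 665∠-4.4° Ω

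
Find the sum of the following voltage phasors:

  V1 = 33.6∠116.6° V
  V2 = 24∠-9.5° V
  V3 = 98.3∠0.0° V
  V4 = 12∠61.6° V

Step 1 — Convert each phasor to rectangular form:
  V1 = 33.6·(cos(116.6°) + j·sin(116.6°)) = -15.04 + j30.04 V
  V2 = 24·(cos(-9.5°) + j·sin(-9.5°)) = 23.67 - j3.961 V
  V3 = 98.3·(cos(0.0°) + j·sin(0.0°)) = 98.3 V
  V4 = 12·(cos(61.6°) + j·sin(61.6°)) = 5.707 + j10.56 V
Step 2 — Sum components: V_total = 112.6 + j36.64 V.
Step 3 — Convert to polar: |V_total| = 118.4 V, ∠V_total = 18.0°.

V_total = 118.4∠18.0° V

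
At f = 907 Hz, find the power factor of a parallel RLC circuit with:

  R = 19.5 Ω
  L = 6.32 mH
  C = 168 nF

Step 1 — Angular frequency: ω = 2π·f = 2π·907 = 5699 rad/s.
Step 2 — Component impedances:
  R: Z = R = 19.5 Ω
  L: Z = jωL = j·5699·0.00632 = 0 + j36.02 Ω
  C: Z = 1/(jωC) = -j/(ω·C) = 0 - j1044 Ω
Step 3 — Parallel combination: 1/Z_total = 1/R + 1/L + 1/C; Z_total = 15.31 + j8.006 Ω = 17.28∠27.6° Ω.
Step 4 — Power factor: PF = cos(φ) = Re(Z)/|Z| = 15.315/17.281 = 0.8862.
Step 5 — Type: Im(Z) = 8.006 ⇒ lagging (phase φ = 27.6°).

PF = 0.8862 (lagging, φ = 27.6°)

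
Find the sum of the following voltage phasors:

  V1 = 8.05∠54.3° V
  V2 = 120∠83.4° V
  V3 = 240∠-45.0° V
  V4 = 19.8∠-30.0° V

Step 1 — Convert each phasor to rectangular form:
  V1 = 8.05·(cos(54.3°) + j·sin(54.3°)) = 4.698 + j6.537 V
  V2 = 120·(cos(83.4°) + j·sin(83.4°)) = 13.79 + j119.2 V
  V3 = 240·(cos(-45.0°) + j·sin(-45.0°)) = 169.7 - j169.7 V
  V4 = 19.8·(cos(-30.0°) + j·sin(-30.0°)) = 17.15 - j9.9 V
Step 2 — Sum components: V_total = 205.3 - j53.86 V.
Step 3 — Convert to polar: |V_total| = 212.3 V, ∠V_total = -14.7°.

V_total = 212.3∠-14.7° V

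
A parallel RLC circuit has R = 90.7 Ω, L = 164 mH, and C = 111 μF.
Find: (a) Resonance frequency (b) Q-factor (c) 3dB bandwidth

Step 1 — Resonance: ω₀ = 1/√(LC) = 1/√(0.164·0.000111) = 234.4 rad/s.
Step 2 — f₀ = ω₀/(2π) = 37.3 Hz.
Step 3 — Parallel Q: Q = R/(ω₀L) = 90.7/(234.4·0.164) = 2.36.
Step 4 — Bandwidth: Δω = ω₀/Q = 99.33 rad/s; BW = Δω/(2π) = 15.81 Hz.

(a) f₀ = 37.3 Hz  (b) Q = 2.36  (c) BW = 15.81 Hz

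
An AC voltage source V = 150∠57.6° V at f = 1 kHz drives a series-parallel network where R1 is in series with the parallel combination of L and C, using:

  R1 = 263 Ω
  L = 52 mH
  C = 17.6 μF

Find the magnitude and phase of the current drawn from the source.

Step 1 — Angular frequency: ω = 2π·f = 2π·1000 = 6283 rad/s.
Step 2 — Component impedances:
  R1: Z = R = 263 Ω
  L: Z = jωL = j·6283·0.052 = 0 + j326.7 Ω
  C: Z = 1/(jωC) = -j/(ω·C) = 0 - j9.043 Ω
Step 3 — Parallel branch: L || C = 1/(1/L + 1/C) = 0 - j9.3 Ω.
Step 4 — Series with R1: Z_total = R1 + (L || C) = 263 - j9.3 Ω = 263.2∠-2.0° Ω.
Step 5 — Source phasor: V = 150∠57.6° V = 80.37 + j126.6 V.
Step 6 — Ohm's law: I = V / Z_total = (80.37 + j126.6) / (263 - j9.3) = 0.2882 + j0.4917 A.
Step 7 — Convert to polar: |I| = 0.57 A, ∠I = 59.6°.

I = 0.57∠59.6° A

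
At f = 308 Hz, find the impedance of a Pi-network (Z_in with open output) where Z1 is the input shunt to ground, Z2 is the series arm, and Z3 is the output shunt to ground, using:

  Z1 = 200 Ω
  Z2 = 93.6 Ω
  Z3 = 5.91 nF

Step 1 — Angular frequency: ω = 2π·f = 2π·308 = 1935 rad/s.
Step 2 — Component impedances:
  Z1: Z = R = 200 Ω
  Z2: Z = R = 93.6 Ω
  Z3: Z = 1/(jωC) = -j/(ω·C) = 0 - j8.743e+04 Ω
Step 3 — With open output, the series arm Z2 and the output shunt Z3 appear in series to ground: Z2 + Z3 = 93.6 - j8.743e+04 Ω.
Step 4 — Parallel with input shunt Z1: Z_in = Z1 || (Z2 + Z3) = 200 - j0.4575 Ω = 200∠-0.1° Ω.

Z = 200 - j0.4575 Ω = 200∠-0.1° Ω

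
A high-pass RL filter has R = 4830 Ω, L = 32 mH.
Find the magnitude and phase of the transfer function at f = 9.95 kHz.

Step 1 — Angular frequency: ω = 2π·9950 = 6.252e+04 rad/s.
Step 2 — Transfer function: H(jω) = jωL/(R + jωL).
Step 3 — Numerator jωL = j·2001; denominator R + jωL = 4830 + j2001.
Step 4 — H = 0.1464 + j0.3535.
Step 5 — Magnitude: |H| = 0.3827 (-8.3 dB); phase: φ = 67.5°.

|H| = 0.3827 (-8.3 dB), φ = 67.5°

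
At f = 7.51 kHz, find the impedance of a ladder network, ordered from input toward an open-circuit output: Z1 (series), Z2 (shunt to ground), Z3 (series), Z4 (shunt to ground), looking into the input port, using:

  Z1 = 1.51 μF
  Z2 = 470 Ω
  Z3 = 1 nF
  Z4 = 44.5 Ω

Step 1 — Angular frequency: ω = 2π·f = 2π·7510 = 4.719e+04 rad/s.
Step 2 — Component impedances:
  Z1: Z = 1/(jωC) = -j/(ω·C) = 0 - j14.03 Ω
  Z2: Z = R = 470 Ω
  Z3: Z = 1/(jωC) = -j/(ω·C) = 0 - j2.119e+04 Ω
  Z4: Z = R = 44.5 Ω
Step 3 — Ladder network (open output): work backward from the far end, alternating series and parallel combinations. Z_in = 469.7 - j24.45 Ω = 470.4∠-3.0° Ω.

Z = 469.7 - j24.45 Ω = 470.4∠-3.0° Ω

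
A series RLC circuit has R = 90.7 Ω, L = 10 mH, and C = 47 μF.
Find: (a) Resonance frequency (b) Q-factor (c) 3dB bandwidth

Step 1 — Resonance condition Im(Z)=0 gives ω₀ = 1/√(LC).
Step 2 — ω₀ = 1/√(0.01·4.7e-05) = 1459 rad/s.
Step 3 — f₀ = ω₀/(2π) = 232.2 Hz.
Step 4 — Series Q: Q = ω₀L/R = 1459·0.01/90.7 = 0.1608.
Step 5 — 3dB bandwidth: Δω = ω₀/Q = 9070 rad/s; BW = Δω/(2π) = 1444 Hz.

(a) f₀ = 232.2 Hz  (b) Q = 0.1608  (c) BW = 1444 Hz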